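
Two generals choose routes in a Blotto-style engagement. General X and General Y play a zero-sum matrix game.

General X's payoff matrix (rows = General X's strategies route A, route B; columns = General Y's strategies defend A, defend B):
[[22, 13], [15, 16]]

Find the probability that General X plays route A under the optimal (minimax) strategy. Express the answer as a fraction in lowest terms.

1/10

Row minima are 13 and 15, so General X's maximin is 15; column maxima are 22 and 16, so General Y's minimax is 16. These differ, so the equilibrium is in mixed strategies.
Let General X play route A with probability p. General Y is indifferent when 22p + 15(1−p) = 13p + 16(1−p), giving p = 1/10.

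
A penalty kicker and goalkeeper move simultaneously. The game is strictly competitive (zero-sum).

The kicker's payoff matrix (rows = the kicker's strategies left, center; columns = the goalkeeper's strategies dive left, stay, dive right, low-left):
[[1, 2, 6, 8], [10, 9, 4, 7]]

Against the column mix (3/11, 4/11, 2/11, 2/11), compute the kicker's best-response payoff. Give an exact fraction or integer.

left: (1)·(3/11) + (2)·(4/11) + (6)·(2/11) + (8)·(2/11) = 39/11.
center: (10)·(3/11) + (9)·(4/11) + (4)·(2/11) + (7)·(2/11) = 8.
The best pure response is center with expected payoff 8.

8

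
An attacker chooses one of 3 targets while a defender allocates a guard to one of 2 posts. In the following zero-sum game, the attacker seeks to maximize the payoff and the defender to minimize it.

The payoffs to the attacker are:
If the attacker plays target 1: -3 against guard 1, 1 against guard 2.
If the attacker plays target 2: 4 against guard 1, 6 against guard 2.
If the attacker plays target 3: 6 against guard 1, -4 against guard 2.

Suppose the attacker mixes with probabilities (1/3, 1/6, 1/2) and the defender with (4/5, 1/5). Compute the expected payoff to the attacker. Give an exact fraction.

2

Against (4/5, 1/5), each row's expected payoff is target 1: -11/5; target 2: 22/5; target 3: 4.
Taking the (1/3, 1/6, 1/2)-weighted average: (1/3)·(-11/5) + (1/6)·(22/5) + (1/2)·(4) = 2.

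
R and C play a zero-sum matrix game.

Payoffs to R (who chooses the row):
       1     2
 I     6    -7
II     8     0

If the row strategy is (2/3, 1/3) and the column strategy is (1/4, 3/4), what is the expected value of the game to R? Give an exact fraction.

Against (1/4, 3/4), each row's expected payoff is I: -15/4; II: 2.
Taking the (2/3, 1/3)-weighted average: (2/3)·(-15/4) + (1/3)·(2) = -11/6.

-11/6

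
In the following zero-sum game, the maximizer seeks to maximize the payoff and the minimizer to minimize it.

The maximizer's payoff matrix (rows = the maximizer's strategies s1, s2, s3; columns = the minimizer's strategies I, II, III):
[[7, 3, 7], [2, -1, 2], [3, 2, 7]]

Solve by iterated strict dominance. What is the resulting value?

3

Row s2 is strictly dominated by row s1 (7>2, 3>-1, 7>2); eliminate s2.
Column III is strictly dominated by II for the minimizer (3<7, 2<7); eliminate III.
Column I is strictly dominated by II for the minimizer (3<7, 2<3); eliminate I.
Row s3 is strictly dominated by row s1 (3>2); eliminate s3.
Only (s1, II) remains, with payoff 3.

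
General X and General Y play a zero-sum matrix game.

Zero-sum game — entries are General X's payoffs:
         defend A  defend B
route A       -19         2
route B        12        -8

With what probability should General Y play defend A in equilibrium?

10/41

Row minima are -19 and -8, so General X's maximin is -8; column maxima are 12 and 2, so General Y's minimax is 2. These differ, so the equilibrium is in mixed strategies.
Let General Y play defend A with probability q. General X is indifferent when −19q + 2(1−q) = 12q − 8(1−q), giving q = 10/41.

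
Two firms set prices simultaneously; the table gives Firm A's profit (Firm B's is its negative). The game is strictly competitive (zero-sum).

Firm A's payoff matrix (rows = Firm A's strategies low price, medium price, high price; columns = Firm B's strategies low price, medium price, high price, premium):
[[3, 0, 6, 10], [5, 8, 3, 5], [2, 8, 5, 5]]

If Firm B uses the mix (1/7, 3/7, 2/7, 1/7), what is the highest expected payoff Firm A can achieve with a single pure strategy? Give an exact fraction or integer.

41/7

low price: (3)·(1/7) + (0)·(3/7) + (6)·(2/7) + (10)·(1/7) = 25/7.
medium price: (5)·(1/7) + (8)·(3/7) + (3)·(2/7) + (5)·(1/7) = 40/7.
high price: (2)·(1/7) + (8)·(3/7) + (5)·(2/7) + (5)·(1/7) = 41/7.
The best pure response is high price with expected payoff 41/7.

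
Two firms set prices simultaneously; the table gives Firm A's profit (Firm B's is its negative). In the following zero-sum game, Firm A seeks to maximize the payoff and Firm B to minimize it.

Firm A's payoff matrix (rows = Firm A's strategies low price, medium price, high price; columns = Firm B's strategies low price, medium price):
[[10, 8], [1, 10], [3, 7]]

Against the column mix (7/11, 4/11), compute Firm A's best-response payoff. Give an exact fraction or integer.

low price: (10)·(7/11) + (8)·(4/11) = 102/11.
medium price: (1)·(7/11) + (10)·(4/11) = 47/11.
high price: (3)·(7/11) + (7)·(4/11) = 49/11.
The best pure response is low price with expected payoff 102/11.

102/11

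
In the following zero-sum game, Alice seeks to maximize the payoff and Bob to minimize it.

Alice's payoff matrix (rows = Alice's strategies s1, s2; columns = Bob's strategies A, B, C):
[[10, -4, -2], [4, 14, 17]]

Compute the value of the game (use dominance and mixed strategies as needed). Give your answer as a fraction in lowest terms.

13/2

Column C is strictly dominated by B for Bob (it gives Alice more in every row).
The remaining 2×2 game on (s1, s2) × (A, B) has no saddle point. Let Alice play s1 with probability p; indifference gives 10p + 4(1−p) = −4p + 14(1−p), so p = 5/12.
Similarly Bob's optimal q on A is 3/4, and the value is 10·(3/4) + (-4)·(1/4) = 13/2.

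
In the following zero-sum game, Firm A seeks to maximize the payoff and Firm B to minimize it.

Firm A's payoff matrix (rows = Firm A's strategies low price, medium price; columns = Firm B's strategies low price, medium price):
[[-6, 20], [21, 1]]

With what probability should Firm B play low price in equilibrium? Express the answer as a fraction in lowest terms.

Row minima are -6 and 1, so Firm A's maximin is 1; column maxima are 21 and 20, so Firm B's minimax is 20. These differ, so the equilibrium is in mixed strategies.
Let Firm B play low price with probability q. Firm A is indifferent when −6q + 20(1−q) = 21q + (1−q), giving q = 19/46.

19/46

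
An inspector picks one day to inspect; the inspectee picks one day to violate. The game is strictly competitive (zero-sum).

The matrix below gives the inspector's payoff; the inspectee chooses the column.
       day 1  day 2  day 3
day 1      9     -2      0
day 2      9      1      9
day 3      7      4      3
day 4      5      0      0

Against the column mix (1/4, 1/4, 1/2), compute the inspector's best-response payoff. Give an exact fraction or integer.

7

day 1: (9)·(1/4) + (-2)·(1/4) + (0)·(1/2) = 7/4.
day 2: (9)·(1/4) + (1)·(1/4) + (9)·(1/2) = 7.
day 3: (7)·(1/4) + (4)·(1/4) + (3)·(1/2) = 17/4.
day 4: (5)·(1/4) + (0)·(1/4) + (0)·(1/2) = 5/4.
The best pure response is day 2 with expected payoff 7.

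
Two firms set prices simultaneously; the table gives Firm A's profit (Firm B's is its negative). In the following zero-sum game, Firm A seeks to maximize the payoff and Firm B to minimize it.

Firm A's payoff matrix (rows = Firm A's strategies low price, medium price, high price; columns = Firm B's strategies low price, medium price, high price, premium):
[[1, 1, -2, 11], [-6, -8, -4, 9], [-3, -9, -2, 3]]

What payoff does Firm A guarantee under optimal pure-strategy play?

Row minima: -2, -8, -9 → Firm A's maximin is -2.
Column maxima: 1, 1, -2, 11 → Firm B's minimax is -2.
They coincide at (low price, high price), so the value is -2.

-2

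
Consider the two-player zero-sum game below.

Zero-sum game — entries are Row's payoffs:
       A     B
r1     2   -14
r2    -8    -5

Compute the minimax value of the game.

Row minima are -14 and -8, so Row's maximin is -8; column maxima are 2 and -5, so Column's minimax is -5. These differ, so the equilibrium is in mixed strategies.
Let Row play r1 with probability p. Column is indifferent when 2p − 8(1−p) = −14p − 5(1−p), giving p = 3/19.
Let Column play A with probability q. Row is indifferent when 2q − 14(1−q) = −8q − 5(1−q), giving q = 9/19.
The value is 2·(9/19) + (-14)·(10/19) = -122/19.

-122/19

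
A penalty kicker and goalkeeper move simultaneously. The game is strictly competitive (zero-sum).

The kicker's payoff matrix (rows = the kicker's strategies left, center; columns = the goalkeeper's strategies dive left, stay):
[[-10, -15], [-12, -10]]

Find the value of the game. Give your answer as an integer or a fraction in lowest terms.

-80/7

Row minima are -15 and -12, so the kicker's maximin is -12; column maxima are -10 and -10, so the goalkeeper's minimax is -10. These differ, so the equilibrium is in mixed strategies.
Let the kicker play left with probability p. The goalkeeper is indifferent when −10p − 12(1−p) = −15p − 10(1−p), giving p = 2/7.
Let the goalkeeper play dive left with probability q. The kicker is indifferent when −10q − 15(1−q) = −12q − 10(1−q), giving q = 5/7.
The value is -10·(5/7) + (-15)·(2/7) = -80/7.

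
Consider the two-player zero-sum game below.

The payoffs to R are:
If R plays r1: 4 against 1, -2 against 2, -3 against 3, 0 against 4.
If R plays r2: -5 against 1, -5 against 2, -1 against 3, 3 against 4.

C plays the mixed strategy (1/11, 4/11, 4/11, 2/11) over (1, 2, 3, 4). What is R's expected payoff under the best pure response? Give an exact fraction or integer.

-16/11

r1: (4)·(1/11) + (-2)·(4/11) + (-3)·(4/11) + (0)·(2/11) = -16/11.
r2: (-5)·(1/11) + (-5)·(4/11) + (-1)·(4/11) + (3)·(2/11) = -23/11.
The best pure response is r1 with expected payoff -16/11.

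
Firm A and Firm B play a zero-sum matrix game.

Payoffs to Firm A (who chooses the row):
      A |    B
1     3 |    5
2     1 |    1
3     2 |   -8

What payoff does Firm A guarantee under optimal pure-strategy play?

3

Row minima: 3, 1, -8 → Firm A's maximin is 3.
Column maxima: 3, 5 → Firm B's minimax is 3.
They coincide at (1, A), so the value is 3.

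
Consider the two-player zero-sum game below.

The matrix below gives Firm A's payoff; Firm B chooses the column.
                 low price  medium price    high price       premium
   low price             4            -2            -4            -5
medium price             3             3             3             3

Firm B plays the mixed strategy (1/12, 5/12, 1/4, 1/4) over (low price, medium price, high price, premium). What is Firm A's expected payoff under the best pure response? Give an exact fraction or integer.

low price: (4)·(1/12) + (-2)·(5/12) + (-4)·(1/4) + (-5)·(1/4) = -11/4.
medium price: (3)·(1/12) + (3)·(5/12) + (3)·(1/4) + (3)·(1/4) = 3.
The best pure response is medium price with expected payoff 3.

3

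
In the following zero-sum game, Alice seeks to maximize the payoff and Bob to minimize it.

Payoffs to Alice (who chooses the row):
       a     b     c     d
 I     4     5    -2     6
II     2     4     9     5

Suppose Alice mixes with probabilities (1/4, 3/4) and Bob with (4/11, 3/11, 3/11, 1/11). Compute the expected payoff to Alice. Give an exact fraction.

Against (4/11, 3/11, 3/11, 1/11), each row's expected payoff is I: 31/11; II: 52/11.
Taking the (1/4, 3/4)-weighted average: (1/4)·(31/11) + (3/4)·(52/11) = 17/4.

17/4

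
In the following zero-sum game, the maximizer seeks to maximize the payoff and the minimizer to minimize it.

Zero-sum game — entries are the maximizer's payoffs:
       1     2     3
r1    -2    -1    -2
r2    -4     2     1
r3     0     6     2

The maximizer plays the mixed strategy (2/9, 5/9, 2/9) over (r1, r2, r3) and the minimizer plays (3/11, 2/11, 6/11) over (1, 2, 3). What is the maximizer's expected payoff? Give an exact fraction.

-2/99

Against (3/11, 2/11, 6/11), each row's expected payoff is r1: -20/11; r2: -2/11; r3: 24/11.
Taking the (2/9, 5/9, 2/9)-weighted average: (2/9)·(-20/11) + (5/9)·(-2/11) + (2/9)·(24/11) = -2/99.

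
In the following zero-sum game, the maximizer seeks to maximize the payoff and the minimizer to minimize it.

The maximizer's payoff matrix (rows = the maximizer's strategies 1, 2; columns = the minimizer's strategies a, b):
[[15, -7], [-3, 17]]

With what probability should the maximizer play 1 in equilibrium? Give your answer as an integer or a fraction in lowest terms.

Row minima are -7 and -3, so the maximizer's maximin is -3; column maxima are 15 and 17, so the minimizer's minimax is 15. These differ, so the equilibrium is in mixed strategies.
Let the maximizer play 1 with probability p. The minimizer is indifferent when 15p − 3(1−p) = −7p + 17(1−p), giving p = 10/21.

10/21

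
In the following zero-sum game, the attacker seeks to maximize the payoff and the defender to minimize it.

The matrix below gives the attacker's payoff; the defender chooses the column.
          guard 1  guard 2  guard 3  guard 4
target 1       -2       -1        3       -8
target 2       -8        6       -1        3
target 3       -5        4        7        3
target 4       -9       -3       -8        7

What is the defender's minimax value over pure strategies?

-2

The worst case (largest entry) in each column is guard 1: -2, guard 2: 6, guard 3: 7, guard 4: 7.
The best (smallest) of these is -2.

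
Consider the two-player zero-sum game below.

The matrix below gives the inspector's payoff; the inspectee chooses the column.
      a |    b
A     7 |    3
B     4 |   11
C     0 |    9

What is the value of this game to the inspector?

65/11

Row C is strictly dominated by row B, so the inspector never plays it.
The remaining 2×2 game on (A, B) × (a, b) has no saddle point. Let the inspector play A with probability p; indifference gives 7p + 4(1−p) = 3p + 11(1−p), so p = 7/11.
Similarly the inspectee's optimal q on a is 8/11, and the value is 7·(8/11) + (3)·(3/11) = 65/11.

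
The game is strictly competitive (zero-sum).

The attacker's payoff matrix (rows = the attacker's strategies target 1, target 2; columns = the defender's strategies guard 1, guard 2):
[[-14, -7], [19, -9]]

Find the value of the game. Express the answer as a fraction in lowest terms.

Row minima are -14 and -9, so the attacker's maximin is -9; column maxima are 19 and -7, so the defender's minimax is -7. These differ, so the equilibrium is in mixed strategies.
Let the attacker play target 1 with probability p. The defender is indifferent when −14p + 19(1−p) = −7p − 9(1−p), giving p = 4/5.
Let the defender play guard 1 with probability q. The attacker is indifferent when −14q − 7(1−q) = 19q − 9(1−q), giving q = 2/35.
The value is -14·(2/35) + (-7)·(33/35) = -37/5.

-37/5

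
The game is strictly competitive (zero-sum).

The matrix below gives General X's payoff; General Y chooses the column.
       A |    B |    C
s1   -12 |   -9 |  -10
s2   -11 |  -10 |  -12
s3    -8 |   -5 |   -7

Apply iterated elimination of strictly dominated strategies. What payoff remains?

-8

Row s2 is strictly dominated by row s3 (-8>-11, -5>-10, -7>-12); eliminate s2.
Row s1 is strictly dominated by row s3 (-8>-12, -5>-9, -7>-10); eliminate s1.
Column C is strictly dominated by A for General Y (-8<-7); eliminate C.
Column B is strictly dominated by A for General Y (-8<-5); eliminate B.
Only (s3, A) remains, with payoff -8.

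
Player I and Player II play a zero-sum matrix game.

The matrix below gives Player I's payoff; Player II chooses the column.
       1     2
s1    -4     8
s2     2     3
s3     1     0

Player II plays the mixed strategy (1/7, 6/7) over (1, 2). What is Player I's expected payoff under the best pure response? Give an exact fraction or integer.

s1: (-4)·(1/7) + (8)·(6/7) = 44/7.
s2: (2)·(1/7) + (3)·(6/7) = 20/7.
s3: (1)·(1/7) + (0)·(6/7) = 1/7.
The best pure response is s1 with expected payoff 44/7.

44/7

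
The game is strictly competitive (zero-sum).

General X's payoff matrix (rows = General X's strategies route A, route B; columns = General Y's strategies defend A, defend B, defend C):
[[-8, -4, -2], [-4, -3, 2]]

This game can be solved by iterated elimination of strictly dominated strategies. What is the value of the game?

-4

Row route A is strictly dominated by row route B (-4>-8, -3>-4, 2>-2); eliminate route A.
Column defend C is strictly dominated by defend A for General Y (-4<2); eliminate defend C.
Column defend B is strictly dominated by defend A for General Y (-4<-3); eliminate defend B.
Only (route B, defend A) remains, with payoff -4.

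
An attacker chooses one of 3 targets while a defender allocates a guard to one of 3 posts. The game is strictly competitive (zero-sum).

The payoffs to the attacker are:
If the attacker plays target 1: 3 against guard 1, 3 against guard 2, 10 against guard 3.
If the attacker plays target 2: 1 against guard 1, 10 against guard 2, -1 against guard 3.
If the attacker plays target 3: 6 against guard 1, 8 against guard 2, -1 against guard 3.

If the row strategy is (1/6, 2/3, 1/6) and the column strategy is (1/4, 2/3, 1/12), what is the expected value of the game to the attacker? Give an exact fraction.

113/18

Against (1/4, 2/3, 1/12), each row's expected payoff is target 1: 43/12; target 2: 41/6; target 3: 27/4.
Taking the (1/6, 2/3, 1/6)-weighted average: (1/6)·(43/12) + (2/3)·(41/6) + (1/6)·(27/4) = 113/18.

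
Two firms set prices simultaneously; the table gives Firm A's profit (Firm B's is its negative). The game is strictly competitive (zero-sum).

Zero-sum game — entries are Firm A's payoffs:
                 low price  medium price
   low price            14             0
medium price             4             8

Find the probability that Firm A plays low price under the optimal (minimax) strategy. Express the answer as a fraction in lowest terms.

Row minima are 0 and 4, so Firm A's maximin is 4; column maxima are 14 and 8, so Firm B's minimax is 8. These differ, so the equilibrium is in mixed strategies.
Let Firm A play low price with probability p. Firm B is indifferent when 14p + 4(1−p) = 8(1−p), giving p = 2/9.

2/9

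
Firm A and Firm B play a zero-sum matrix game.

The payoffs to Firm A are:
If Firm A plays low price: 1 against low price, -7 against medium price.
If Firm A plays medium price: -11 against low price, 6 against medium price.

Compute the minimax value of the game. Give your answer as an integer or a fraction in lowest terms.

Row minima are -7 and -11, so Firm A's maximin is -7; column maxima are 1 and 6, so Firm B's minimax is 1. These differ, so the equilibrium is in mixed strategies.
Let Firm A play low price with probability p. Firm B is indifferent when p − 11(1−p) = −7p + 6(1−p), giving p = 17/25.
Let Firm B play low price with probability q. Firm A is indifferent when q − 7(1−q) = −11q + 6(1−q), giving q = 13/25.
The value is 1·(13/25) + (-7)·(12/25) = -71/25.

-71/25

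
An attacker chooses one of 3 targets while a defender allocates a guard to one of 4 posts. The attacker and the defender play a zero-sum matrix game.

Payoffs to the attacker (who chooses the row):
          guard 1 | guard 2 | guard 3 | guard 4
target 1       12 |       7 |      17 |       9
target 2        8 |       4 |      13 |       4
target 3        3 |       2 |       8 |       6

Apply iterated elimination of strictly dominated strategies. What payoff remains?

7

Row target 2 is strictly dominated by row target 1 (12>8, 7>4, 17>13, 9>4); eliminate target 2.
Row target 3 is strictly dominated by row target 1 (12>3, 7>2, 17>8, 9>6); eliminate target 3.
Column guard 3 is strictly dominated by guard 1 for the defender (12<17); eliminate guard 3.
Column guard 4 is strictly dominated by guard 2 for the defender (7<9); eliminate guard 4.
Column guard 1 is strictly dominated by guard 2 for the defender (7<12); eliminate guard 1.
Only (target 1, guard 2) remains, with payoff 7.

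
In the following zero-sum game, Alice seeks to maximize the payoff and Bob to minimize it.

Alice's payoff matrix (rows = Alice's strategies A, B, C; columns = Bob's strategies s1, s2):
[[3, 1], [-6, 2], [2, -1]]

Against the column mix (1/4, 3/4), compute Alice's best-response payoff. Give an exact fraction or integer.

A: (3)·(1/4) + (1)·(3/4) = 3/2.
B: (-6)·(1/4) + (2)·(3/4) = 0.
C: (2)·(1/4) + (-1)·(3/4) = -1/4.
The best pure response is A with expected payoff 3/2.

3/2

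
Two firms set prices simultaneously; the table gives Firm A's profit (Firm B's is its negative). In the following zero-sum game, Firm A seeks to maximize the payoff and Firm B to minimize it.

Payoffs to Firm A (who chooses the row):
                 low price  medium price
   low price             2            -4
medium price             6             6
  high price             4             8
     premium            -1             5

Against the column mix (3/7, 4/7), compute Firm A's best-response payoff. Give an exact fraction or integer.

44/7

low price: (2)·(3/7) + (-4)·(4/7) = -10/7.
medium price: (6)·(3/7) + (6)·(4/7) = 6.
high price: (4)·(3/7) + (8)·(4/7) = 44/7.
premium: (-1)·(3/7) + (5)·(4/7) = 17/7.
The best pure response is high price with expected payoff 44/7.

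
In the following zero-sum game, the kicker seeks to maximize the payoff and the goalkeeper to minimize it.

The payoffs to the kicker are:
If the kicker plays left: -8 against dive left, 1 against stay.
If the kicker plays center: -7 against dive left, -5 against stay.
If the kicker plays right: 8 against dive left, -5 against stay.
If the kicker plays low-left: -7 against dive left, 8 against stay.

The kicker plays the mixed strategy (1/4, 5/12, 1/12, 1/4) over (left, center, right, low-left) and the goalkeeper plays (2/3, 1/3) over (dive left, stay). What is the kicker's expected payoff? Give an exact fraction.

-49/12

Against (2/3, 1/3), each row's expected payoff is left: -5; center: -19/3; right: 11/3; low-left: -2.
Taking the (1/4, 5/12, 1/12, 1/4)-weighted average: (1/4)·(-5) + (5/12)·(-19/3) + (1/12)·(11/3) + (1/4)·(-2) = -49/12.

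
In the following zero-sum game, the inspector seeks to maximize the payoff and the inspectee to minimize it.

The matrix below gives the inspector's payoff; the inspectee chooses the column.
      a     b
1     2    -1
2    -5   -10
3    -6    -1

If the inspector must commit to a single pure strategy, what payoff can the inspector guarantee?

The worst-case payoff for each row is 1: -1, 2: -10, 3: -6.
The best of these is -1.

-1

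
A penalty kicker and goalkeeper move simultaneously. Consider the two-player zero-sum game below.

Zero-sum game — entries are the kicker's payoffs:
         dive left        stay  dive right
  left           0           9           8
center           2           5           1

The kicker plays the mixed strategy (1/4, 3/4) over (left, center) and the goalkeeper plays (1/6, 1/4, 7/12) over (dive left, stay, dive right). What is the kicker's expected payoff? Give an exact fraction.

Against (1/6, 1/4, 7/12), each row's expected payoff is left: 83/12; center: 13/6.
Taking the (1/4, 3/4)-weighted average: (1/4)·(83/12) + (3/4)·(13/6) = 161/48.

161/48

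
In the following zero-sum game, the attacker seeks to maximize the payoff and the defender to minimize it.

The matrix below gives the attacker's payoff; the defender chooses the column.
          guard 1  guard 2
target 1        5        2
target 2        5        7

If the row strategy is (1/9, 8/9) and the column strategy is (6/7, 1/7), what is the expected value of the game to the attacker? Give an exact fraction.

Against (6/7, 1/7), each row's expected payoff is target 1: 32/7; target 2: 37/7.
Taking the (1/9, 8/9)-weighted average: (1/9)·(32/7) + (8/9)·(37/7) = 328/63.

328/63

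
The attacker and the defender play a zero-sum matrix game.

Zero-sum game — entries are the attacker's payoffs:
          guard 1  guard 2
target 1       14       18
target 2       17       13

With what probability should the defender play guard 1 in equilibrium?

Row minima are 14 and 13, so the attacker's maximin is 14; column maxima are 17 and 18, so the defender's minimax is 17. These differ, so the equilibrium is in mixed strategies.
Let the defender play guard 1 with probability q. The attacker is indifferent when 14q + 18(1−q) = 17q + 13(1−q), giving q = 5/8.

5/8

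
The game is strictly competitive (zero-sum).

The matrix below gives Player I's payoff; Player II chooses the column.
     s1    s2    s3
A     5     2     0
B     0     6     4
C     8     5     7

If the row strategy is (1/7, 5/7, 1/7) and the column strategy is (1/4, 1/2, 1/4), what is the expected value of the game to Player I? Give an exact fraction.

57/14

Against (1/4, 1/2, 1/4), each row's expected payoff is A: 9/4; B: 4; C: 25/4.
Taking the (1/7, 5/7, 1/7)-weighted average: (1/7)·(9/4) + (5/7)·(4) + (1/7)·(25/4) = 57/14.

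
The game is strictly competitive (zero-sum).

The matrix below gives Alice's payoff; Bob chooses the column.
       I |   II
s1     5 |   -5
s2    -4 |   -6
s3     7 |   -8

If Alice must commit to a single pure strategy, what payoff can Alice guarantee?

-5

The worst-case payoff for each row is s1: -5, s2: -6, s3: -8.
The best of these is -5.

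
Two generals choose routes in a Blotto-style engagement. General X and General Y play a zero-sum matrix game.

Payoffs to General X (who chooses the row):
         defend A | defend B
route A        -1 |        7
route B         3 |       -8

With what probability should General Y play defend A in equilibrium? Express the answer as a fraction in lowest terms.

Row minima are -1 and -8, so General X's maximin is -1; column maxima are 3 and 7, so General Y's minimax is 3. These differ, so the equilibrium is in mixed strategies.
Let General Y play defend A with probability q. General X is indifferent when −q + 7(1−q) = 3q − 8(1−q), giving q = 15/19.

15/19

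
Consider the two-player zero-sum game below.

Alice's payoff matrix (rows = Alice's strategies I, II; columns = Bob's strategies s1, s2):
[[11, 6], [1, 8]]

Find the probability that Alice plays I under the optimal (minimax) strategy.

Row minima are 6 and 1, so Alice's maximin is 6; column maxima are 11 and 8, so Bob's minimax is 8. These differ, so the equilibrium is in mixed strategies.
Let Alice play I with probability p. Bob is indifferent when 11p + (1−p) = 6p + 8(1−p), giving p = 7/12.

7/12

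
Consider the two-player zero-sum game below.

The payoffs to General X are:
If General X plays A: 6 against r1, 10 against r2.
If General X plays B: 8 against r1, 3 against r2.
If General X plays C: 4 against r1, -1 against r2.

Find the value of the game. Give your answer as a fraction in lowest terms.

Row C is strictly dominated by row B, so General X never plays it.
The remaining 2×2 game on (A, B) × (r1, r2) has no saddle point. Let General X play A with probability p; indifference gives 6p + 8(1−p) = 10p + 3(1−p), so p = 5/9.
Similarly General Y's optimal q on r1 is 7/9, and the value is 6·(7/9) + (10)·(2/9) = 62/9.

62/9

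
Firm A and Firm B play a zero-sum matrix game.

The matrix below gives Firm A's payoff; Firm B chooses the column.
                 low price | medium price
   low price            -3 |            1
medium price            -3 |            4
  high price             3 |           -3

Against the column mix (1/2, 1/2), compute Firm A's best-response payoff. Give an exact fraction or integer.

1/2

low price: (-3)·(1/2) + (1)·(1/2) = -1.
medium price: (-3)·(1/2) + (4)·(1/2) = 1/2.
high price: (3)·(1/2) + (-3)·(1/2) = 0.
The best pure response is medium price with expected payoff 1/2.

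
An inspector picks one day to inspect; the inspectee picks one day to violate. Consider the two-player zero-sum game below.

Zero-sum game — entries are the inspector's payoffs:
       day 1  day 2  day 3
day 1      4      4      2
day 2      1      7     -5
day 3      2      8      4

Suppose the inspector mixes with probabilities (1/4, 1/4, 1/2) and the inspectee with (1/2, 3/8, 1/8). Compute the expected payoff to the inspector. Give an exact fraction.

61/16

Against (1/2, 3/8, 1/8), each row's expected payoff is day 1: 15/4; day 2: 5/2; day 3: 9/2.
Taking the (1/4, 1/4, 1/2)-weighted average: (1/4)·(15/4) + (1/4)·(5/2) + (1/2)·(9/2) = 61/16.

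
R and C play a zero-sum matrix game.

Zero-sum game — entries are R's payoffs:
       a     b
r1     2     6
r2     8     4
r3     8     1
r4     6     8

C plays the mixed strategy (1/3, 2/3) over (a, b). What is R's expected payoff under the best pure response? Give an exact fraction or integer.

r1: (2)·(1/3) + (6)·(2/3) = 14/3.
r2: (8)·(1/3) + (4)·(2/3) = 16/3.
r3: (8)·(1/3) + (1)·(2/3) = 10/3.
r4: (6)·(1/3) + (8)·(2/3) = 22/3.
The best pure response is r4 with expected payoff 22/3.

22/3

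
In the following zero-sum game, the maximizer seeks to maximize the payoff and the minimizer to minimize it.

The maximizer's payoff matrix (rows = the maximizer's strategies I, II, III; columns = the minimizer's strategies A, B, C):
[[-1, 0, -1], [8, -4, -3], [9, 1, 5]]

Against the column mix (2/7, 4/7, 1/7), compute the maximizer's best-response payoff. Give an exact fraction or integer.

27/7

I: (-1)·(2/7) + (0)·(4/7) + (-1)·(1/7) = -3/7.
II: (8)·(2/7) + (-4)·(4/7) + (-3)·(1/7) = -3/7.
III: (9)·(2/7) + (1)·(4/7) + (5)·(1/7) = 27/7.
The best pure response is III with expected payoff 27/7.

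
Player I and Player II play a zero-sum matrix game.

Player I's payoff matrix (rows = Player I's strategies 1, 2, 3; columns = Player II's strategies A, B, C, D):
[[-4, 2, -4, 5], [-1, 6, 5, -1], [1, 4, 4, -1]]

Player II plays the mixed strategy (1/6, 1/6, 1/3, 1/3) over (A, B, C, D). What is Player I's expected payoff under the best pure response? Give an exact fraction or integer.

13/6

1: (-4)·(1/6) + (2)·(1/6) + (-4)·(1/3) + (5)·(1/3) = 0.
2: (-1)·(1/6) + (6)·(1/6) + (5)·(1/3) + (-1)·(1/3) = 13/6.
3: (1)·(1/6) + (4)·(1/6) + (4)·(1/3) + (-1)·(1/3) = 11/6.
The best pure response is 2 with expected payoff 13/6.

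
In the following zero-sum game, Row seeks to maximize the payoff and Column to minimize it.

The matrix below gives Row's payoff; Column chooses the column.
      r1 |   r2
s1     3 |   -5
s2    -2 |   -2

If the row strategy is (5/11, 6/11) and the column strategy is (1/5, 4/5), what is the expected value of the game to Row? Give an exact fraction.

Against (1/5, 4/5), each row's expected payoff is s1: -17/5; s2: -2.
Taking the (5/11, 6/11)-weighted average: (5/11)·(-17/5) + (6/11)·(-2) = -29/11.

-29/11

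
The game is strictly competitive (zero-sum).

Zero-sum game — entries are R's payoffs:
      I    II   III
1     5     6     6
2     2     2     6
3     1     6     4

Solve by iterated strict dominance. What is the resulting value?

5

Column III is strictly dominated by I for C (5<6, 2<6, 1<4); eliminate III.
Row 2 is strictly dominated by row 1 (5>2, 6>2); eliminate 2.
Column II is strictly dominated by I for C (5<6, 1<6); eliminate II.
Row 3 is strictly dominated by row 1 (5>1); eliminate 3.
Only (1, I) remains, with payoff 5.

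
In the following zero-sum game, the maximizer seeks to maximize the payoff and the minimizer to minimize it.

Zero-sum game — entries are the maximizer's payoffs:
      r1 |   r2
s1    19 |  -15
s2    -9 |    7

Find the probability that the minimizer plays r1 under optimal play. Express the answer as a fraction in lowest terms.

Row minima are -15 and -9, so the maximizer's maximin is -9; column maxima are 19 and 7, so the minimizer's minimax is 7. These differ, so the equilibrium is in mixed strategies.
Let the minimizer play r1 with probability q. The maximizer is indifferent when 19q − 15(1−q) = −9q + 7(1−q), giving q = 11/25.

11/25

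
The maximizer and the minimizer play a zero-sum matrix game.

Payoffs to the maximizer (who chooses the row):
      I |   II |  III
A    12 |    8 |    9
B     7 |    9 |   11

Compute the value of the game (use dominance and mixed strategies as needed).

Column III is strictly dominated by II for the minimizer (it gives the maximizer more in every row).
The remaining 2×2 game on (A, B) × (I, II) has no saddle point. Let the maximizer play A with probability p; indifference gives 12p + 7(1−p) = 8p + 9(1−p), so p = 1/3.
Similarly the minimizer's optimal q on I is 1/6, and the value is 12·(1/6) + (8)·(5/6) = 26/3.

26/3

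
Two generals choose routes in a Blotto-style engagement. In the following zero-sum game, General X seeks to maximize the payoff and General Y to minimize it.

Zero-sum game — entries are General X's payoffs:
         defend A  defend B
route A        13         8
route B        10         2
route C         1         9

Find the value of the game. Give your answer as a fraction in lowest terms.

Row route B is strictly dominated by row route A, so General X never plays it.
The remaining 2×2 game on (route A, route C) × (defend A, defend B) has no saddle point. Let General X play route A with probability p; indifference gives 13p + (1−p) = 8p + 9(1−p), so p = 8/13.
Similarly General Y's optimal q on defend A is 1/13, and the value is 13·(1/13) + (8)·(12/13) = 109/13.

109/13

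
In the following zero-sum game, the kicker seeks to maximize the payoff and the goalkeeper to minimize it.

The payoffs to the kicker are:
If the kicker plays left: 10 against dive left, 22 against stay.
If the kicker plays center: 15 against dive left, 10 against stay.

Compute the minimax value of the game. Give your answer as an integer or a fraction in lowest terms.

Row minima are 10 and 10, so the kicker's maximin is 10; column maxima are 15 and 22, so the goalkeeper's minimax is 15. These differ, so the equilibrium is in mixed strategies.
Let the kicker play left with probability p. The goalkeeper is indifferent when 10p + 15(1−p) = 22p + 10(1−p), giving p = 5/17.
Let the goalkeeper play dive left with probability q. The kicker is indifferent when 10q + 22(1−q) = 15q + 10(1−q), giving q = 12/17.
The value is 10·(12/17) + (22)·(5/17) = 230/17.

230/17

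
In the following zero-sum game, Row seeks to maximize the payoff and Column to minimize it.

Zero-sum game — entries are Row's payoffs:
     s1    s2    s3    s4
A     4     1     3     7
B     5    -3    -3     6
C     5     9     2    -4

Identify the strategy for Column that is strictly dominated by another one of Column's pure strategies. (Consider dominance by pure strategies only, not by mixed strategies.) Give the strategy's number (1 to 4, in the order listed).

1

Column prefers columns that give Row less. Compare s1 with s3: 3 < 4, -3 < 5, 2 < 5.
So s3 strictly dominates s1 for Column; s1 is strictly dominated.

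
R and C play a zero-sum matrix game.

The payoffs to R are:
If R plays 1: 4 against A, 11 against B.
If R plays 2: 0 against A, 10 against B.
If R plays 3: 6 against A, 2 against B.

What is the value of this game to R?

Row 2 is strictly dominated by row 1, so R never plays it.
The remaining 2×2 game on (1, 3) × (A, B) has no saddle point. Let R play 1 with probability p; indifference gives 4p + 6(1−p) = 11p + 2(1−p), so p = 4/11.
Similarly C's optimal q on A is 9/11, and the value is 4·(9/11) + (11)·(2/11) = 58/11.

58/11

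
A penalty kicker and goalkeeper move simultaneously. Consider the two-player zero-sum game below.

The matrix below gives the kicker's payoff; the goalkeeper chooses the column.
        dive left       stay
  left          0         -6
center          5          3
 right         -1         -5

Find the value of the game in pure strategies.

Row minima: -6, 3, -5 → the kicker's maximin is 3.
Column maxima: 5, 3 → the goalkeeper's minimax is 3.
They coincide at (center, stay), so the value is 3.

3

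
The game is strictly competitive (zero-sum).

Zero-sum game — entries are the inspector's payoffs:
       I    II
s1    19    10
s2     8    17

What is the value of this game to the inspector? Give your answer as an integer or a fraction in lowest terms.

27/2

Row minima are 10 and 8, so the inspector's maximin is 10; column maxima are 19 and 17, so the inspectee's minimax is 17. These differ, so the equilibrium is in mixed strategies.
Let the inspector play s1 with probability p. The inspectee is indifferent when 19p + 8(1−p) = 10p + 17(1−p), giving p = 1/2.
Let the inspectee play I with probability q. The inspector is indifferent when 19q + 10(1−q) = 8q + 17(1−q), giving q = 7/18.
The value is 19·(7/18) + (10)·(11/18) = 27/2.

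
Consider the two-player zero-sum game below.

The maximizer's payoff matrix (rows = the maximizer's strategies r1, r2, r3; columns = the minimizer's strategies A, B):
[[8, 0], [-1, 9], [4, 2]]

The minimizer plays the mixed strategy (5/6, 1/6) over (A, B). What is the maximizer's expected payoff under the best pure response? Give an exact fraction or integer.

r1: (8)·(5/6) + (0)·(1/6) = 20/3.
r2: (-1)·(5/6) + (9)·(1/6) = 2/3.
r3: (4)·(5/6) + (2)·(1/6) = 11/3.
The best pure response is r1 with expected payoff 20/3.

20/3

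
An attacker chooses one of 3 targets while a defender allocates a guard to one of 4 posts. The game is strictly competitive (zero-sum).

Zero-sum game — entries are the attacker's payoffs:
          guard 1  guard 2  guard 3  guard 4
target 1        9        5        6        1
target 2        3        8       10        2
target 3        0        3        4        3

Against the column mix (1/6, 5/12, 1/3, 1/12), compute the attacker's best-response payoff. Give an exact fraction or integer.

22/3

target 1: (9)·(1/6) + (5)·(5/12) + (6)·(1/3) + (1)·(1/12) = 17/3.
target 2: (3)·(1/6) + (8)·(5/12) + (10)·(1/3) + (2)·(1/12) = 22/3.
target 3: (0)·(1/6) + (3)·(5/12) + (4)·(1/3) + (3)·(1/12) = 17/6.
The best pure response is target 2 with expected payoff 22/3.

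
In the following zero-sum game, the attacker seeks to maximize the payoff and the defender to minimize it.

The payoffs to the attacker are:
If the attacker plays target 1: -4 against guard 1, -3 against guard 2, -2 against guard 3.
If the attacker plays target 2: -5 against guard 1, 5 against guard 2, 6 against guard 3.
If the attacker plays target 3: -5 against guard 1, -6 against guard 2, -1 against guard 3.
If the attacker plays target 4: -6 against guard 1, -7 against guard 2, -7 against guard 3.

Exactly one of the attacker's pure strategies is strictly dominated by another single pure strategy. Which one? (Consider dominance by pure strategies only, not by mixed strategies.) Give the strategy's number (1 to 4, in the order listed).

Compare target 4 with target 1: -4 > -6, -3 > -7, -2 > -7.
So target 1 strictly dominates target 4 for the attacker; target 4 is strictly dominated.

4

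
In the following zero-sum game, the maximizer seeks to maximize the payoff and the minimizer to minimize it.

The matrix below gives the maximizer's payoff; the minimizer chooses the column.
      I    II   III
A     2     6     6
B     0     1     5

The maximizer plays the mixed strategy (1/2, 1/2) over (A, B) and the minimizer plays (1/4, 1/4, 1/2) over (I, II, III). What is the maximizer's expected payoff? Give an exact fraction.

Against (1/4, 1/4, 1/2), each row's expected payoff is A: 5; B: 11/4.
Taking the (1/2, 1/2)-weighted average: (1/2)·(5) + (1/2)·(11/4) = 31/8.

31/8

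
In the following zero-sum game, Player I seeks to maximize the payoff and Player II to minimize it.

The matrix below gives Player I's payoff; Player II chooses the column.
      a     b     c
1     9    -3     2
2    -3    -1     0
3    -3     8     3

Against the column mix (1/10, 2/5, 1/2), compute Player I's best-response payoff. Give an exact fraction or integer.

1: (9)·(1/10) + (-3)·(2/5) + (2)·(1/2) = 7/10.
2: (-3)·(1/10) + (-1)·(2/5) + (0)·(1/2) = -7/10.
3: (-3)·(1/10) + (8)·(2/5) + (3)·(1/2) = 22/5.
The best pure response is 3 with expected payoff 22/5.

22/5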